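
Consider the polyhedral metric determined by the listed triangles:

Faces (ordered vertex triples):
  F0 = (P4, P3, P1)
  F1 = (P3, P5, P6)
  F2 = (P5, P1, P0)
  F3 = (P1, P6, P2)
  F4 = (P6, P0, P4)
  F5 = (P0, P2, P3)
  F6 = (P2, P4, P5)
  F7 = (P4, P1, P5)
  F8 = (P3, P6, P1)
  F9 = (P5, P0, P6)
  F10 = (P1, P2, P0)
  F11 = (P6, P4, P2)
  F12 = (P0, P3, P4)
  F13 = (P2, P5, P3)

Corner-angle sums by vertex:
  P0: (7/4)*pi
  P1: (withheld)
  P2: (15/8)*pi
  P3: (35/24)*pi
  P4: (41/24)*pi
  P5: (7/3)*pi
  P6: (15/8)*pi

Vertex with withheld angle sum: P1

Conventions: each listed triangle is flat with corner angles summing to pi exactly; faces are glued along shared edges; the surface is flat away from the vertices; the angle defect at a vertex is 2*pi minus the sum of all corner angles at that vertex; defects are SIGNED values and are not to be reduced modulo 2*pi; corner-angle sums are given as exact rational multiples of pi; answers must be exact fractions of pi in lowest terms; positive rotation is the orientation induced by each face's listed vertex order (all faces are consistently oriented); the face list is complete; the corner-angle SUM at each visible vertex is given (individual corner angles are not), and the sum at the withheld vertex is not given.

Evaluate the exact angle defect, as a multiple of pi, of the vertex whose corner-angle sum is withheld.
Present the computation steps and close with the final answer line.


V = 7, E = 21, F = 14; chi = V - E + F = 0
Gauss-Bonnet: total defect = 2*pi*chi = 0; visible defects sum to pi

Answer: defect(P1) = -pi


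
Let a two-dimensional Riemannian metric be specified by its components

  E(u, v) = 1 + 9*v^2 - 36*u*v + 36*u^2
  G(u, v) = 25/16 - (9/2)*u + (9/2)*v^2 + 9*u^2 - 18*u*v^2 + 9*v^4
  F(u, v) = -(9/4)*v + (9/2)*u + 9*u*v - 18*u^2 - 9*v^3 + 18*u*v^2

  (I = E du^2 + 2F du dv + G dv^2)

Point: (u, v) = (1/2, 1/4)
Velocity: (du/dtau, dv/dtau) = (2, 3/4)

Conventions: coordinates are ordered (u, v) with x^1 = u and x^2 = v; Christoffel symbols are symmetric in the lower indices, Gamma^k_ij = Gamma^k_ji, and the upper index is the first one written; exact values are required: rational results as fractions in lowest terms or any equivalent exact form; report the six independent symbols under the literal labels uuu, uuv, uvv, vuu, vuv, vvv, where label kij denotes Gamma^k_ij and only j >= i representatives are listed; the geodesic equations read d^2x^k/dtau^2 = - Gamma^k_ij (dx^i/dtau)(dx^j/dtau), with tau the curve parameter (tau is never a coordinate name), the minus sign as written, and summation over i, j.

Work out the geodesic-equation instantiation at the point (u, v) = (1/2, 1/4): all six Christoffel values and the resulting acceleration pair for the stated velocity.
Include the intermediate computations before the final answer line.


E = 97/16, F = -81/64, G = 337/256 at the point
E_u = 27, E_v = -27/2, F_u = -81/8, F_v = 81/16, G_u = 27/8, G_v = -27/16
EG - F^2 = 1633/256;  g^inv = (256/1633) * [[337/256, 81/64], [81/64, 97/16]]
first-kind symbols [ij,l] = (1/2)(d_i g_jl + d_j g_il - d_l g_ij): [uu,u] = E_u/2 = 27/2, [uu,v] = F_u - E_v/2 = -27/8, [uv,u] = E_v/2 = -27/4, [uv,v] = G_u/2 = 27/16, [vv,u] = F_v - G_u/2 = 27/8, [vv,v] = G_v/2 = -27/32
Gamma^u_ij = (G*[ij,u] - F*[ij,v])/(EG - F^2), Gamma^v_ij = (E*[ij,v] - F*[ij,u])/(EG - F^2)
Gamma_uuu = 3456/1633, Gamma_uuv = -1728/1633, Gamma_uvv = 864/1633, Gamma_vuu = -864/1633, Gamma_vuv = 432/1633, Gamma_vvv = -216/1633
d^2u/dtau^2 = -(Gamma_uuu*(2)^2 + 2*Gamma_uuv*(2)*(3/4) + Gamma_uvv*(3/4)^2) = -9126/1633
d^2v/dtau^2 = -(Gamma_vuu*(2)^2 + 2*Gamma_vuv*(2)*(3/4) + Gamma_vvv*(3/4)^2) = 4563/3266

Answer: Gamma_uuu = 3456/1633, Gamma_uuv = -1728/1633, Gamma_uvv = 864/1633, Gamma_vuu = -864/1633, Gamma_vuv = 432/1633, Gamma_vvv = -216/1633; accelerations (d^2u/dtau^2, d^2v/dtau^2) = (-9126/1633, 4563/3266)


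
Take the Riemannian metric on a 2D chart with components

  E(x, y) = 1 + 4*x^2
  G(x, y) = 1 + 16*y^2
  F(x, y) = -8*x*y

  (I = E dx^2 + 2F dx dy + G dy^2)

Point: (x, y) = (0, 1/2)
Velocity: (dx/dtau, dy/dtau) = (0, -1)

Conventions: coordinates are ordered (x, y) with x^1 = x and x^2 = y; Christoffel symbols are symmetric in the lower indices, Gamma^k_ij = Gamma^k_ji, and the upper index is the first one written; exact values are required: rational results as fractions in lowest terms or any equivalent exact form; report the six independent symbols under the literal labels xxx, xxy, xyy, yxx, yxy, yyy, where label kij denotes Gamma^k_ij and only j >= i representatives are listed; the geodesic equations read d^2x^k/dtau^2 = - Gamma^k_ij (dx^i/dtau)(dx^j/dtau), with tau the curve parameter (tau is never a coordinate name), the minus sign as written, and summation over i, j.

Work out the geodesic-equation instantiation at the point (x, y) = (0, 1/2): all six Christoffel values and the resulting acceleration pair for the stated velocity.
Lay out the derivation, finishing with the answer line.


E = 1, F = 0, G = 5 at the point
E_x = 0, E_y = 0, F_x = -4, F_y = 0, G_x = 0, G_y = 16
EG - F^2 = 5;  g^inv = (1/5) * [[5, 0], [0, 1]]
first-kind symbols [ij,l] = (1/2)(d_i g_jl + d_j g_il - d_l g_ij): [xx,x] = E_x/2 = 0, [xx,y] = F_x - E_y/2 = -4, [xy,x] = E_y/2 = 0, [xy,y] = G_x/2 = 0, [yy,x] = F_y - G_x/2 = 0, [yy,y] = G_y/2 = 8
Gamma^x_ij = (G*[ij,x] - F*[ij,y])/(EG - F^2), Gamma^y_ij = (E*[ij,y] - F*[ij,x])/(EG - F^2)
Gamma_xxx = 0, Gamma_xxy = 0, Gamma_xyy = 0, Gamma_yxx = -4/5, Gamma_yxy = 0, Gamma_yyy = 8/5
d^2x/dtau^2 = -(Gamma_xxx*(0)^2 + 2*Gamma_xxy*(0)*(-1) + Gamma_xyy*(-1)^2) = 0
d^2y/dtau^2 = -(Gamma_yxx*(0)^2 + 2*Gamma_yxy*(0)*(-1) + Gamma_yyy*(-1)^2) = -8/5

Answer: Gamma_xxx = 0, Gamma_xxy = 0, Gamma_xyy = 0, Gamma_yxx = -4/5, Gamma_yxy = 0, Gamma_yyy = 8/5; accelerations (d^2x/dtau^2, d^2y/dtau^2) = (0, -8/5)


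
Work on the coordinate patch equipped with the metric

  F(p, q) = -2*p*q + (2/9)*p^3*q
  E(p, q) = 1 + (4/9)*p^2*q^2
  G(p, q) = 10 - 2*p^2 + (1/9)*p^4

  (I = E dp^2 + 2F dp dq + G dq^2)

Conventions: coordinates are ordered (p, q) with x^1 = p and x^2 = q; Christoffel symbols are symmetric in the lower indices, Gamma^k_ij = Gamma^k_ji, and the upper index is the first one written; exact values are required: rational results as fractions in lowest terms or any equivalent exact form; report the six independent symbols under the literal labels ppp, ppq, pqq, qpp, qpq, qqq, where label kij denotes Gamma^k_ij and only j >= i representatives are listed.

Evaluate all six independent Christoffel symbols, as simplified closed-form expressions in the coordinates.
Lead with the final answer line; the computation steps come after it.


Answer: Gamma_ppp = 4*p*q^2/(p^4 + 4*p^2*q^2 - 18*p^2 + 90), Gamma_ppq = 4*p^2*q/(p^4 + 4*p^2*q^2 - 18*p^2 + 90), Gamma_pqq = 0, Gamma_qpp = (2*p^2*q - 18*q)/(p^4 + 4*p^2*q^2 - 18*p^2 + 90), Gamma_qpq = (2*p^3 - 18*p)/(p^4 + 4*p^2*q^2 - 18*p^2 + 90), Gamma_qqq = 0

E = 1 + (4/9)*p^2*q^2; F = -2*p*q + (2/9)*p^3*q; G = 10 - 2*p^2 + (1/9)*p^4
Gamma^k_ij = (1/2) g^{kl} (d_i g_jl + d_j g_il - d_l g_ij), with g^inv = (1/(EG-F^2)) [[G, -F], [-F, E]]
first partials: E_p = (8/9)*p*q^2, E_q = (8/9)*p^2*q, F_p = -2*q + (2/3)*p^2*q, F_q = -2*p + (2/9)*p^3, G_p = -4*p + (4/9)*p^3, G_q = 0
D = EG - F^2 = 10 - 2*p^2 + (4/9)*p^2*q^2 + (1/9)*p^4
expanded: Gamma^p_pp = (G E_p - 2F F_p + F E_q)/(2D), Gamma^p_pq = (G E_q - F G_p)/(2D), Gamma^p_qq = (2G F_q - G G_p - F G_q)/(2D), Gamma^q_pp = (2E F_p - E E_q - F E_p)/(2D), Gamma^q_pq = (E G_p - F E_q)/(2D), Gamma^q_qq = (E G_q - 2F F_q + F G_p)/(2D); substitute and cancel common factors


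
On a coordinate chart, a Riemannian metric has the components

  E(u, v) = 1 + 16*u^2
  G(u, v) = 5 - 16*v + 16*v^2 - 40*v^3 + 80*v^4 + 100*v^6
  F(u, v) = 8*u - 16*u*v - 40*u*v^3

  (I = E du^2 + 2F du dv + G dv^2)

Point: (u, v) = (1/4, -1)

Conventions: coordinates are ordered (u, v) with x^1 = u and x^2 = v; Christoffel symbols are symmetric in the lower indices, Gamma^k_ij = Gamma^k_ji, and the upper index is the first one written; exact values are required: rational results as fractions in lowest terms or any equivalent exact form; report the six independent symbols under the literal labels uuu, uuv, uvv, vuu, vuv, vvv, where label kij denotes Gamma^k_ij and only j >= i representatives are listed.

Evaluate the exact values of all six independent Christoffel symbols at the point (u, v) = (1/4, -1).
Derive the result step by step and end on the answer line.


E = 2, F = 16, G = 257 at the point
E_u = 8, E_v = 0, F_u = 64, F_v = -34, G_u = 0, G_v = -1088
EG - F^2 = 258;  g^inv = (1/258) * [[257, -16], [-16, 2]]
first-kind symbols [ij,l] = (1/2)(d_i g_jl + d_j g_il - d_l g_ij): [uu,u] = E_u/2 = 4, [uu,v] = F_u - E_v/2 = 64, [uv,u] = E_v/2 = 0, [uv,v] = G_u/2 = 0, [vv,u] = F_v - G_u/2 = -34, [vv,v] = G_v/2 = -544
Gamma^u_ij = (G*[ij,u] - F*[ij,v])/(EG - F^2), Gamma^v_ij = (E*[ij,v] - F*[ij,u])/(EG - F^2)

Answer: Gamma_uuu = 2/129, Gamma_uuv = 0, Gamma_uvv = -17/129, Gamma_vuu = 32/129, Gamma_vuv = 0, Gamma_vvv = -272/129


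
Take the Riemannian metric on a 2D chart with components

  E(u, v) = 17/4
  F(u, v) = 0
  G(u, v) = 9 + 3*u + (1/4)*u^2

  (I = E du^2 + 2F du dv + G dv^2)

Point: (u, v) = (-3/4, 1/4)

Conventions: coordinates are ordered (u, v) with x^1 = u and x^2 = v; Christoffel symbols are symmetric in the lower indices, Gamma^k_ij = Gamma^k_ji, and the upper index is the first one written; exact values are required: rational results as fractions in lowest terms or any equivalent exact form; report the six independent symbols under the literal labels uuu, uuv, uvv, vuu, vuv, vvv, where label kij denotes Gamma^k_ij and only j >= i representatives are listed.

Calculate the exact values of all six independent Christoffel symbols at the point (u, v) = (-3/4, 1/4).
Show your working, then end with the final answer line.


E = 17/4, F = 0, G = 441/64 at the point
E_u = 0, E_v = 0, F_u = 0, F_v = 0, G_u = 21/8, G_v = 0
EG - F^2 = 7497/256;  g^inv = (256/7497) * [[441/64, 0], [0, 17/4]]
first-kind symbols [ij,l] = (1/2)(d_i g_jl + d_j g_il - d_l g_ij): [uu,u] = E_u/2 = 0, [uu,v] = F_u - E_v/2 = 0, [uv,u] = E_v/2 = 0, [uv,v] = G_u/2 = 21/16, [vv,u] = F_v - G_u/2 = -21/16, [vv,v] = G_v/2 = 0
Gamma^u_ij = (G*[ij,u] - F*[ij,v])/(EG - F^2), Gamma^v_ij = (E*[ij,v] - F*[ij,u])/(EG - F^2)

Answer: Gamma_uuu = 0, Gamma_uuv = 0, Gamma_uvv = -21/68, Gamma_vuu = 0, Gamma_vuv = 4/21, Gamma_vvv = 0


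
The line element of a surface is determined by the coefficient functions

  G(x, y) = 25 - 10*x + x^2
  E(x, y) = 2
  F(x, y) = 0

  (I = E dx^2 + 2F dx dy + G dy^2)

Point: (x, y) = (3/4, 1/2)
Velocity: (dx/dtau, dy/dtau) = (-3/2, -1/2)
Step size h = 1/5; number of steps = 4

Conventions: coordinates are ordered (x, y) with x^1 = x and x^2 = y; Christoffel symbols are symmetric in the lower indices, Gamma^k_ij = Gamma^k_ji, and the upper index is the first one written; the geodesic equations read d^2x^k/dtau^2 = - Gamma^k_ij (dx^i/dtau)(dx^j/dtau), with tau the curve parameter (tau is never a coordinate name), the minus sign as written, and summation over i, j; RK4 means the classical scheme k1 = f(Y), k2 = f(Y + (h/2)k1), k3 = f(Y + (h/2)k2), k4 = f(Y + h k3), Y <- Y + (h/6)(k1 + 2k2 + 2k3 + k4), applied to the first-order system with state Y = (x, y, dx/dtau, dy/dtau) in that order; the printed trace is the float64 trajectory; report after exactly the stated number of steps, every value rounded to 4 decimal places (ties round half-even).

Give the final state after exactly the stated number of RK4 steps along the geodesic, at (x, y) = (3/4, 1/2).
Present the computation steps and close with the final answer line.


f(Y) = (dx/dtau, dy/dtau, -Gamma^x_ij Y'^i Y'^j, -Gamma^y_ij Y'^i Y'^j) with the Gammas evaluated at the stage position; h = 0.200000; intermediate values shown to 6 dp
step 0: x = 0.7500, y = 0.5000, dx/dtau = -1.5000, dy/dtau = -0.5000
step 1:
  k1: at (x, y) = (0.750000, 0.500000), (dx/dtau, dy/dtau) = (-1.500000, -0.500000); Gamma_xxx = 0.000000, Gamma_xxy = 0.000000, Gamma_xyy = 2.125000, Gamma_yxx = 0.000000, Gamma_yxy = -0.235294, Gamma_yyy = 0.000000; k1 = (-1.500000, -0.500000, -0.531250, 0.352941)
  k2: at (x, y) = (0.600000, 0.450000), (dx/dtau, dy/dtau) = (-1.553125, -0.464706); Gamma_xxx = 0.000000, Gamma_xxy = 0.000000, Gamma_xyy = 2.200000, Gamma_yxx = 0.000000, Gamma_yxy = -0.227273, Gamma_yyy = 0.000000; k2 = (-1.553125, -0.464706, -0.475093, 0.328067)
  k3: at (x, y) = (0.594688, 0.453529), (dx/dtau, dy/dtau) = (-1.547509, -0.467193); Gamma_xxx = 0.000000, Gamma_xxy = 0.000000, Gamma_xyy = 2.202656, Gamma_yxx = 0.000000, Gamma_yxy = -0.226999, Gamma_yyy = 0.000000; k3 = (-1.547509, -0.467193, -0.480773, 0.328234)
  k4: at (x, y) = (0.440498, 0.406561), (dx/dtau, dy/dtau) = (-1.596155, -0.434353); Gamma_xxx = 0.000000, Gamma_xxy = 0.000000, Gamma_xyy = 2.279751, Gamma_yxx = 0.000000, Gamma_yxy = -0.219322, Gamma_yyy = 0.000000; k4 = (-1.596155, -0.434353, -0.430104, 0.304110)
  Y <- Y + (h/6)(k1 + 2k2 + 2k3 + k4): x = 0.4401, y = 0.4067, dx/dtau = -1.5958, dy/dtau = -0.4343
step 2:
  k1: at (x, y) = (0.440086, 0.406728), (dx/dtau, dy/dtau) = (-1.595770, -0.434345); Gamma_xxx = 0.000000, Gamma_xxy = 0.000000, Gamma_xyy = 2.279957, Gamma_yxx = 0.000000, Gamma_yxy = -0.219302, Gamma_yyy = 0.000000; k1 = (-1.595770, -0.434345, -0.430127, 0.304003)
  k2: at (x, y) = (0.280509, 0.363294), (dx/dtau, dy/dtau) = (-1.638782, -0.403945); Gamma_xxx = 0.000000, Gamma_xxy = 0.000000, Gamma_xyy = 2.359746, Gamma_yxx = 0.000000, Gamma_yxy = -0.211887, Gamma_yyy = 0.000000; k2 = (-1.638782, -0.403945, -0.385043, 0.280529)
  k3: at (x, y) = (0.276208, 0.366334), (dx/dtau, dy/dtau) = (-1.634274, -0.406292); Gamma_xxx = 0.000000, Gamma_xxy = 0.000000, Gamma_xyy = 2.361896, Gamma_yxx = 0.000000, Gamma_yxy = -0.211694, Gamma_yyy = 0.000000; k3 = (-1.634274, -0.406292, -0.389886, 0.281127)
  k4: at (x, y) = (0.113231, 0.325470), (dx/dtau, dy/dtau) = (-1.673747, -0.378120); Gamma_xxx = 0.000000, Gamma_xxy = 0.000000, Gamma_xyy = 2.443384, Gamma_yxx = 0.000000, Gamma_yxy = -0.204634, Gamma_yyy = 0.000000; k4 = (-1.673747, -0.378120, -0.349341, 0.259016)
  Y <- Y + (h/6)(k1 + 2k2 + 2k3 + k4): x = 0.1129, y = 0.3256, dx/dtau = -1.6734, dy/dtau = -0.3781
step 3:
  k1: at (x, y) = (0.112898, 0.325630), (dx/dtau, dy/dtau) = (-1.673414, -0.378134); Gamma_xxx = 0.000000, Gamma_xxy = 0.000000, Gamma_xyy = 2.443551, Gamma_yxx = 0.000000, Gamma_yxy = -0.204620, Gamma_yyy = 0.000000; k1 = (-1.673414, -0.378134, -0.349392, 0.258957)
  k2: at (x, y) = (-0.054443, 0.287817), (dx/dtau, dy/dtau) = (-1.708353, -0.352238); Gamma_xxx = 0.000000, Gamma_xxy = 0.000000, Gamma_xyy = 2.527222, Gamma_yxx = 0.000000, Gamma_yxy = -0.197846, Gamma_yyy = 0.000000; k2 = (-1.708353, -0.352238, -0.313557, 0.238106)
  k3: at (x, y) = (-0.057937, 0.290407), (dx/dtau, dy/dtau) = (-1.704769, -0.354323); Gamma_xxx = 0.000000, Gamma_xxy = 0.000000, Gamma_xyy = 2.528969, Gamma_yxx = 0.000000, Gamma_yxy = -0.197709, Gamma_yyy = 0.000000; k3 = (-1.704769, -0.354323, -0.317499, 0.238848)
  k4: at (x, y) = (-0.228056, 0.254766), (dx/dtau, dy/dtau) = (-1.736914, -0.330364); Gamma_xxx = 0.000000, Gamma_xxy = 0.000000, Gamma_xyy = 2.614028, Gamma_yxx = 0.000000, Gamma_yxy = -0.191276, Gamma_yyy = 0.000000; k4 = (-1.736914, -0.330364, -0.285296, 0.219513)
  Y <- Y + (h/6)(k1 + 2k2 + 2k3 + k4): x = -0.2283, y = 0.2549, dx/dtau = -1.7366, dy/dtau = -0.3304
step 4:
  k1: at (x, y) = (-0.228321, 0.254910), (dx/dtau, dy/dtau) = (-1.736640, -0.330388); Gamma_xxx = 0.000000, Gamma_xxy = 0.000000, Gamma_xyy = 2.614160, Gamma_yxx = 0.000000, Gamma_yxy = -0.191266, Gamma_yyy = 0.000000; k1 = (-1.736640, -0.330388, -0.285352, 0.219483)
  k2: at (x, y) = (-0.401985, 0.221871), (dx/dtau, dy/dtau) = (-1.765176, -0.308440); Gamma_xxx = 0.000000, Gamma_xxy = 0.000000, Gamma_xyy = 2.700992, Gamma_yxx = 0.000000, Gamma_yxy = -0.185117, Gamma_yyy = 0.000000; k2 = (-1.765176, -0.308440, -0.256959, 0.201574)
  k3: at (x, y) = (-0.404838, 0.224066), (dx/dtau, dy/dtau) = (-1.762336, -0.310231); Gamma_xxx = 0.000000, Gamma_xxy = 0.000000, Gamma_xyy = 2.702419, Gamma_yxx = 0.000000, Gamma_yxy = -0.185019, Gamma_yyy = 0.000000; k3 = (-1.762336, -0.310231, -0.260089, 0.202312)
  k4: at (x, y) = (-0.580788, 0.192864), (dx/dtau, dy/dtau) = (-1.788658, -0.289926); Gamma_xxx = 0.000000, Gamma_xxy = 0.000000, Gamma_xyy = 2.790394, Gamma_yxx = 0.000000, Gamma_yxy = -0.179186, Gamma_yyy = 0.000000; k4 = (-1.788658, -0.289926, -0.234552, 0.185844)
  Y <- Y + (h/6)(k1 + 2k2 + 2k3 + k4): x = -0.5810, y = 0.1930, dx/dtau = -1.7884, dy/dtau = -0.2900

Answer: x = -0.5810, y = 0.1930, dx/dtau = -1.7884, dy/dtau = -0.2900


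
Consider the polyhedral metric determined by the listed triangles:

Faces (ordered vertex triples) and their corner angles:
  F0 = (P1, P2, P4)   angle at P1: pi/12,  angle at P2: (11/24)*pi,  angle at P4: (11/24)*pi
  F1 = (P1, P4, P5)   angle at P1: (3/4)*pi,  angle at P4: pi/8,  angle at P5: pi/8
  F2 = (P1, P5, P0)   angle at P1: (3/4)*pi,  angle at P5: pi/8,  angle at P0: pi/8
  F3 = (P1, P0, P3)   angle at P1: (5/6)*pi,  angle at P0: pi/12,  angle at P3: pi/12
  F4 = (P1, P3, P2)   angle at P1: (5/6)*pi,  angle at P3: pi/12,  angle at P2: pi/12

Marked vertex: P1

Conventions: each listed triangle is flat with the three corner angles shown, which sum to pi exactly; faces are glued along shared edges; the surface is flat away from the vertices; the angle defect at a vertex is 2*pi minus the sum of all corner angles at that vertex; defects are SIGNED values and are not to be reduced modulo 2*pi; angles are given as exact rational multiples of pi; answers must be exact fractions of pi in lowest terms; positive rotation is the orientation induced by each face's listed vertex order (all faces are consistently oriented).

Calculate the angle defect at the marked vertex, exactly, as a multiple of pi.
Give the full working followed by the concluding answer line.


Sum of corner angles at P1: (13/4)*pi
defect = 2*pi - (13/4)*pi

Answer: defect(P1) = (-5/4)*pi


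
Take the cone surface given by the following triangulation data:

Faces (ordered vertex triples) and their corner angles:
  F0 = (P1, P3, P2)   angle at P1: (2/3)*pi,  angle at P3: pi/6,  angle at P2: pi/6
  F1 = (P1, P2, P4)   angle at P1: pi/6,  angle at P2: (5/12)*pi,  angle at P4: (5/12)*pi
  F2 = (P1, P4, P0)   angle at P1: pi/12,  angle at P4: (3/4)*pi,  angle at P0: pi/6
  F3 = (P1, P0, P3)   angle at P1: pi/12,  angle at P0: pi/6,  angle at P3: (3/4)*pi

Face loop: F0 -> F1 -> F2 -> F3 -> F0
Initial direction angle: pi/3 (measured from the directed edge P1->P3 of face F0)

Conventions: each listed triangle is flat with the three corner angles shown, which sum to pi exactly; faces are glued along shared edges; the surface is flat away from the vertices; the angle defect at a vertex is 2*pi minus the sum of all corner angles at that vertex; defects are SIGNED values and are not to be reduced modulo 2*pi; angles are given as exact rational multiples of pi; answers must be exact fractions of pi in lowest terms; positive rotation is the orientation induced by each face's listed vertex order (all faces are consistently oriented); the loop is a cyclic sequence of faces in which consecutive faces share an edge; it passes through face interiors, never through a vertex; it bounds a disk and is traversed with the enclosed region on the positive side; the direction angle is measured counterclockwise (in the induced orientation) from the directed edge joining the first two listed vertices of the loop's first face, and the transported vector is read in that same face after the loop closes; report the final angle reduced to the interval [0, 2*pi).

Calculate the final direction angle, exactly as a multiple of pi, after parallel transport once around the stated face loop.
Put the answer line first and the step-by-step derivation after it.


Answer: final direction angle = (4/3)*pi

enclosed vertex P1: corner angles sum to pi, defect = 2*pi - pi = pi
holonomy = initial angle + sum of enclosed defects (mod 2*pi), positive in the induced orientation
final angle = pi/3 + pi = (4/3)*pi (mod 2*pi)


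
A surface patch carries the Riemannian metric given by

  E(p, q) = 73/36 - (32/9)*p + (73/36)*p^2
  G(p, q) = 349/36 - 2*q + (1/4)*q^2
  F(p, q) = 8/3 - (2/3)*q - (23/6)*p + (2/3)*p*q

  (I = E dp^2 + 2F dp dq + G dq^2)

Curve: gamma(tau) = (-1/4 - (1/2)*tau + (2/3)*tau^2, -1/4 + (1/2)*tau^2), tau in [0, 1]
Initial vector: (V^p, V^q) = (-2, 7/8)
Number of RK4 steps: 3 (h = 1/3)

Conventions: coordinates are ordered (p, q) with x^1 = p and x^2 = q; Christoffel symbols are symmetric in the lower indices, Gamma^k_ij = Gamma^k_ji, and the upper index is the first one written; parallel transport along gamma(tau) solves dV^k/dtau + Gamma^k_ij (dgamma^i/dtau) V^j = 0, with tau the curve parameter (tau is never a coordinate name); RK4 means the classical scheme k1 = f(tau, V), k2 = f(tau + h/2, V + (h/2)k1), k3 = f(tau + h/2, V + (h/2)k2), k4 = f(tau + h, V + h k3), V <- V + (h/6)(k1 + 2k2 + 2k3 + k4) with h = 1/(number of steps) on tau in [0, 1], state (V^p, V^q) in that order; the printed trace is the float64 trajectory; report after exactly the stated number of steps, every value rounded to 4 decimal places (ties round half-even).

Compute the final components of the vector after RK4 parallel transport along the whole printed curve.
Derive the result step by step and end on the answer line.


gamma'(tau) = (-1/2 + (4/3)*tau, tau); f(tau, V)^k = -Gamma^k_ij(gamma(tau)) gamma'^i(tau) V^j; h = 1/3; intermediate values shown to 6 dp
curve data and Christoffel symbols at the stage parameters:
  tau = 0.000000: gamma = (-0.250000, -0.250000), gamma' = (-0.500000, 0.000000); Gamma_ppp = -0.488057, Gamma_ppq = 0.000000, Gamma_pqq = -0.270804, Gamma_qpp = -0.208531, Gamma_qpq = 0.000000, Gamma_qqq = -0.002392
  tau = 0.166667: gamma = (-0.314815, -0.236111), gamma' = (-0.277778, 0.166667); Gamma_ppp = -0.476836, Gamma_ppq = 0.000000, Gamma_pqq = -0.263967, Gamma_qpp = -0.200877, Gamma_qpq = 0.000000, Gamma_qqq = 0.001775
  tau = 0.333333: gamma = (-0.342593, -0.194444), gamma' = (-0.055556, 0.333333); Gamma_ppp = -0.474247, Gamma_ppq = 0.000000, Gamma_pqq = -0.261231, Gamma_qpp = -0.197463, Gamma_qpq = 0.000000, Gamma_qqq = 0.003620
  tau = 0.500000: gamma = (-0.333333, -0.125000), gamma' = (0.166667, 0.500000); Gamma_ppp = -0.480135, Gamma_ppq = 0.000000, Gamma_pqq = -0.262462, Gamma_qpp = -0.197968, Gamma_qpq = 0.000000, Gamma_qqq = 0.003335
  tau = 0.666667: gamma = (-0.287037, -0.027778), gamma' = (0.388889, 0.666667); Gamma_ppp = -0.495096, Gamma_ppq = 0.000000, Gamma_pqq = -0.267878, Gamma_qpp = -0.202564, Gamma_qpq = 0.000000, Gamma_qqq = 0.000875
  tau = 0.833333: gamma = (-0.203704, 0.097222), gamma' = (0.611111, 0.833333); Gamma_ppp = -0.520621, Gamma_ppq = 0.000000, Gamma_pqq = -0.278114, Gamma_qpp = -0.211977, Gamma_qpq = 0.000000, Gamma_qqq = -0.004061
  tau = 1.000000: gamma = (-0.083333, 0.250000), gamma' = (0.833333, 1.000000); Gamma_ppp = -0.559358, Gamma_ppq = 0.000000, Gamma_pqq = -0.294326, Gamma_qpp = -0.227724, Gamma_qpq = 0.000000, Gamma_qqq = -0.012134
step 0: V^p = -2.0000, V^q = 0.8750
step 1: k1 = (0.488057, 0.208531), k2 = (0.294159, 0.106790), k3 = (0.297693, 0.108599), k4 = (0.129424, 0.019752); V <- V + (h/6)(k1 + 2k2 + 2k3 + k4): V^p = -1.8999, V^q = 0.9116
step 2: k1 = (0.129439, 0.019742), k2 = (-0.030247, -0.063501), k3 = (-0.034198, -0.064356), k4 = (-0.209033, -0.151084); V <- V + (h/6)(k1 + 2k2 + 2k3 + k4): V^p = -1.9115, V^q = 0.8901
step 3: k1 = (-0.209078, -0.151098), k2 = (-0.418792, -0.249208), k3 = (-0.433702, -0.253791), k4 = (-0.721322, -0.380410); V <- V + (h/6)(k1 + 2k2 + 2k3 + k4): V^p = -2.0579, V^q = 0.8047

Answer: V^p = -2.0579, V^q = 0.8047


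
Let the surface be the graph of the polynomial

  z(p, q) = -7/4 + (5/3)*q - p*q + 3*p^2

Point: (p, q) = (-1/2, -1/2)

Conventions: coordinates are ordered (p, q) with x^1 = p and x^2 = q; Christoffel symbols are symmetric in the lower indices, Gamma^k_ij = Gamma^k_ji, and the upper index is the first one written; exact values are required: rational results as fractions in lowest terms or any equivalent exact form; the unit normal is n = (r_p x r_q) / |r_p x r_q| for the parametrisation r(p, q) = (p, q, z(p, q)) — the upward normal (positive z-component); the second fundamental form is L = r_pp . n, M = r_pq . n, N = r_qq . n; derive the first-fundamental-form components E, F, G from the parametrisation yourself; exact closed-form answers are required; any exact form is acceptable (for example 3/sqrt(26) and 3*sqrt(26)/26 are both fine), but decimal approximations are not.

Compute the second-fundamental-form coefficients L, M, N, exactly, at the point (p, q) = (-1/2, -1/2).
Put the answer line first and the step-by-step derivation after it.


Answer: L = 18*sqrt(430)/215, M = -3*sqrt(430)/215, N = 0

z_p = -5/2, z_q = 13/6, z_pp = 6, z_pq = -1, z_qq = 0
E = 29/4, F = -65/12, G = 205/36; answer radicand W^2 = 215/18
unnormalised second-form numerators: l = 6, m = -1, n = 0; L = l/sqrt(215/18), and similarly M = m/sqrt(W^2), N = n/sqrt(W^2)


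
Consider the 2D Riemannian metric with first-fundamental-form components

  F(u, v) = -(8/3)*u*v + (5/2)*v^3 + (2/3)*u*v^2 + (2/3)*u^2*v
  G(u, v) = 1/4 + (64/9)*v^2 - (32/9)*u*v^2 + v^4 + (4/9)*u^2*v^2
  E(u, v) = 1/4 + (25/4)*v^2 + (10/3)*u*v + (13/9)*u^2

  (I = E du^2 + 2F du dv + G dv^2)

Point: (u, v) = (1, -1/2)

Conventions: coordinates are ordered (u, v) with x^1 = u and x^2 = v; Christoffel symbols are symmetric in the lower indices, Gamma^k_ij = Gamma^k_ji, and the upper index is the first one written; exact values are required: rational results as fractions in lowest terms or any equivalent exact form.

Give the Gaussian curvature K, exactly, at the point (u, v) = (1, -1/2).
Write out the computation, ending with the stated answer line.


E = 229/144, F = 41/48, G = 21/16, EG - F^2 = 391/288 at the point
E_u = 11/9, E_v = -35/12, F_u = 5/6, F_v = -19/24, G_u = -2/3, G_v = -9/2
E_vv = 25/2, F_uv = -2, G_uu = 2/9
The intrinsic route: Brioschi's K = (det M1 - det M2)/(EG - F^2)^2.
M1 = [[-E_vv/2 + F_uv - G_uu/2, E_u/2, F_u - E_v/2], [F_v - G_u/2, E, F], [G_v/2, F, G]] = [[-301/36, 11/18, 55/24], [-11/24, 229/144, 41/48], [-9/4, 41/48, 21/16]]; det M1 = -402737/82944
M2 = [[0, E_v/2, G_u/2], [E_v/2, E, F], [G_u/2, F, G]] = [[0, -35/24, -1/3], [-35/24, 229/144, 41/48], [-1/3, 41/48, 21/16]]; det M2 = -177301/82944
det M1 - det M2 = -56359/20736; K = -56359/20736 / (391/288)^2 = -225436/152881

Answer: K = -225436/152881


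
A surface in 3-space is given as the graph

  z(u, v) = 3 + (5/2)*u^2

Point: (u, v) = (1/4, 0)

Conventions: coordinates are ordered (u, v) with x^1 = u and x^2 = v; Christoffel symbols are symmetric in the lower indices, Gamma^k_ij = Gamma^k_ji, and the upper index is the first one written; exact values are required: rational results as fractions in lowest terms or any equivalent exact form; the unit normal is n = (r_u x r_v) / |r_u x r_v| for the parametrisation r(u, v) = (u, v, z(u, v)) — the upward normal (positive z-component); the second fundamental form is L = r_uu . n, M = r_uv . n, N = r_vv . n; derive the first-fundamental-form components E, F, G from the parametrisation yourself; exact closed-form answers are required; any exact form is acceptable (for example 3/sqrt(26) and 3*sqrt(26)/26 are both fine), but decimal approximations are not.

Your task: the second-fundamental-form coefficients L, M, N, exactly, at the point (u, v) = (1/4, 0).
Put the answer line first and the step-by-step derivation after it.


Answer: L = 20*sqrt(41)/41, M = 0, N = 0

z_u = 5/4, z_v = 0, z_uu = 5, z_uv = 0, z_vv = 0
E = 41/16, F = 0, G = 1; answer radicand W^2 = 41/16
unnormalised second-form numerators: l = 5, m = 0, n = 0; L = l/sqrt(41/16), and similarly M = m/sqrt(W^2), N = n/sqrt(W^2)


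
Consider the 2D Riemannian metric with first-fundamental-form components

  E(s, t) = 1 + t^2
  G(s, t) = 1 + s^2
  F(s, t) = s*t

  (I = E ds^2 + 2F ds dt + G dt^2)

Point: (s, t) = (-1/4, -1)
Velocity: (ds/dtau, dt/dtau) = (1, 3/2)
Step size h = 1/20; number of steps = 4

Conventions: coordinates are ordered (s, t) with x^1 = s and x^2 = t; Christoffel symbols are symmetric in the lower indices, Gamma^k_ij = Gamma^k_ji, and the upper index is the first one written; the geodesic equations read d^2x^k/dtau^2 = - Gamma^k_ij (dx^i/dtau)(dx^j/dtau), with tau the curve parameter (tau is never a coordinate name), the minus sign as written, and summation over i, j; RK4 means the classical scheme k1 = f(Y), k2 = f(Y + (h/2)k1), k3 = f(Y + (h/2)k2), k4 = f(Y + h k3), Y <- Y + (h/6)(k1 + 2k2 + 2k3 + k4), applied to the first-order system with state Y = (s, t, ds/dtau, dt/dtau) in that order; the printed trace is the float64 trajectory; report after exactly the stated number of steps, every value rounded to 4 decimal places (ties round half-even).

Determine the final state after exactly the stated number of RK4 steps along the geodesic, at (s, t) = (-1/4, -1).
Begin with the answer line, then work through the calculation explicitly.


Answer: s = -0.0172, t = -0.6937, ds/dtau = 1.3450, dt/dtau = 1.5525

f(Y) = (ds/dtau, dt/dtau, -Gamma^s_ij Y'^i Y'^j, -Gamma^t_ij Y'^i Y'^j) with the Gammas evaluated at the stage position; h = 0.050000; intermediate values shown to 6 dp
step 0: s = -0.2500, t = -1.0000, ds/dtau = 1.0000, dt/dtau = 1.5000
step 1:
  k1: at (s, t) = (-0.250000, -1.000000), (ds/dtau, dt/dtau) = (1.000000, 1.500000); Gamma_sss = 0.000000, Gamma_sst = -0.484848, Gamma_stt = 0.000000, Gamma_tss = 0.000000, Gamma_tst = -0.121212, Gamma_ttt = 0.000000; k1 = (1.000000, 1.500000, 1.454545, 0.363636)
  k2: at (s, t) = (-0.225000, -0.962500), (ds/dtau, dt/dtau) = (1.036364, 1.509091); Gamma_sss = 0.000000, Gamma_sst = -0.486841, Gamma_stt = 0.000000, Gamma_tss = 0.000000, Gamma_tst = -0.113807, Gamma_ttt = 0.000000; k2 = (1.036364, 1.509091, 1.522807, 0.355981)
  k3: at (s, t) = (-0.224091, -0.962273), (ds/dtau, dt/dtau) = (1.038070, 1.508900); Gamma_sss = 0.000000, Gamma_sst = -0.486934, Gamma_stt = 0.000000, Gamma_tss = 0.000000, Gamma_tst = -0.113396, Gamma_ttt = 0.000000; k3 = (1.038070, 1.508900, 1.525413, 0.355233)
  k4: at (s, t) = (-0.198096, -0.924555), (ds/dtau, dt/dtau) = (1.076271, 1.517762); Gamma_sss = 0.000000, Gamma_sst = -0.488138, Gamma_stt = 0.000000, Gamma_tss = 0.000000, Gamma_tst = -0.104589, Gamma_ttt = 0.000000; k4 = (1.076271, 1.517762, 1.594769, 0.341697)
  Y <- Y + (h/6)(k1 + 2k2 + 2k3 + k4): s = -0.1981, t = -0.9246, ds/dtau = 1.0762, dt/dtau = 1.5177
step 2:
  k1: at (s, t) = (-0.198124, -0.924552), (ds/dtau, dt/dtau) = (1.076215, 1.517731); Gamma_sss = 0.000000, Gamma_sst = -0.488135, Gamma_stt = 0.000000, Gamma_tss = 0.000000, Gamma_tst = -0.104603, Gamma_ttt = 0.000000; k1 = (1.076215, 1.517731, 1.594644, 0.341719)
  k2: at (s, t) = (-0.171218, -0.886609), (ds/dtau, dt/dtau) = (1.116081, 1.526274); Gamma_sss = 0.000000, Gamma_sst = -0.488385, Gamma_stt = 0.000000, Gamma_tss = 0.000000, Gamma_tst = -0.094315, Gamma_ttt = 0.000000; k2 = (1.116081, 1.526274, 1.663873, 0.321321)
  k3: at (s, t) = (-0.170222, -0.886395), (ds/dtau, dt/dtau) = (1.117811, 1.525764); Gamma_sss = 0.000000, Gamma_sst = -0.488460, Gamma_stt = 0.000000, Gamma_tss = 0.000000, Gamma_tst = -0.093803, Gamma_ttt = 0.000000; k3 = (1.117811, 1.525764, 1.666155, 0.319965)
  k4: at (s, t) = (-0.142233, -0.848264), (ds/dtau, dt/dtau) = (1.159522, 1.533730); Gamma_sss = 0.000000, Gamma_sst = -0.487569, Gamma_stt = 0.000000, Gamma_tss = 0.000000, Gamma_tst = -0.081754, Gamma_ttt = 0.000000; k4 = (1.159522, 1.533730, 1.734180, 0.290780)
  Y <- Y + (h/6)(k1 + 2k2 + 2k3 + k4): s = -0.1423, t = -0.8483, ds/dtau = 1.1595, dt/dtau = 1.5337
step 3:
  k1: at (s, t) = (-0.142261, -0.848256), (ds/dtau, dt/dtau) = (1.159455, 1.533690); Gamma_sss = 0.000000, Gamma_sst = -0.487566, Gamma_stt = 0.000000, Gamma_tss = 0.000000, Gamma_tst = -0.081770, Gamma_ttt = 0.000000; k1 = (1.159455, 1.533690, 1.734024, 0.290814)
  k2: at (s, t) = (-0.113275, -0.809914), (ds/dtau, dt/dtau) = (1.202806, 1.540961); Gamma_sss = 0.000000, Gamma_sst = -0.485330, Gamma_stt = 0.000000, Gamma_tss = 0.000000, Gamma_tst = -0.067878, Gamma_ttt = 0.000000; k2 = (1.202806, 1.540961, 1.799094, 0.251622)
  k3: at (s, t) = (-0.112191, -0.809732), (ds/dtau, dt/dtau) = (1.204433, 1.539981); Gamma_sss = 0.000000, Gamma_sst = -0.485377, Gamma_stt = 0.000000, Gamma_tss = 0.000000, Gamma_tst = -0.067251, Gamma_ttt = 0.000000; k3 = (1.204433, 1.539981, 1.800559, 0.249473)
  k4: at (s, t) = (-0.082040, -0.771257), (ds/dtau, dt/dtau) = (1.249483, 1.546164); Gamma_sss = 0.000000, Gamma_sst = -0.481564, Gamma_stt = 0.000000, Gamma_tss = 0.000000, Gamma_tst = -0.051225, Gamma_ttt = 0.000000; k4 = (1.249483, 1.546164, 1.860672, 0.197922)
  Y <- Y + (h/6)(k1 + 2k2 + 2k3 + k4): s = -0.0821, t = -0.7712, ds/dtau = 1.2494, dt/dtau = 1.5461
step 4:
  k1: at (s, t) = (-0.082066, -0.771242), (ds/dtau, dt/dtau) = (1.249405, 1.546115); Gamma_sss = 0.000000, Gamma_sst = -0.481560, Gamma_stt = 0.000000, Gamma_tss = 0.000000, Gamma_tst = -0.051242, Gamma_ttt = 0.000000; k1 = (1.249405, 1.546115, 1.860482, 0.197970)
  k2: at (s, t) = (-0.050831, -0.732589), (ds/dtau, dt/dtau) = (1.295917, 1.551064); Gamma_sss = 0.000000, Gamma_sst = -0.475933, Gamma_stt = 0.000000, Gamma_tss = 0.000000, Gamma_tst = -0.033023, Gamma_ttt = 0.000000; k2 = (1.295917, 1.551064, 1.913297, 0.132755)
  k3: at (s, t) = (-0.049668, -0.732465), (ds/dtau, dt/dtau) = (1.297238, 1.549434); Gamma_sss = 0.000000, Gamma_sst = -0.475944, Gamma_stt = 0.000000, Gamma_tss = 0.000000, Gamma_tst = -0.032274, Gamma_ttt = 0.000000; k3 = (1.297238, 1.549434, 1.913281, 0.129739)
  k4: at (s, t) = (-0.017204, -0.693770), (ds/dtau, dt/dtau) = (1.345069, 1.552602); Gamma_sss = 0.000000, Gamma_sst = -0.468253, Gamma_stt = 0.000000, Gamma_tss = 0.000000, Gamma_tst = -0.011612, Gamma_ttt = 0.000000; k4 = (1.345069, 1.552602, 1.955759, 0.048499)
  Y <- Y + (h/6)(k1 + 2k2 + 2k3 + k4): s = -0.0172, t = -0.6937, ds/dtau = 1.3450, dt/dtau = 1.5525


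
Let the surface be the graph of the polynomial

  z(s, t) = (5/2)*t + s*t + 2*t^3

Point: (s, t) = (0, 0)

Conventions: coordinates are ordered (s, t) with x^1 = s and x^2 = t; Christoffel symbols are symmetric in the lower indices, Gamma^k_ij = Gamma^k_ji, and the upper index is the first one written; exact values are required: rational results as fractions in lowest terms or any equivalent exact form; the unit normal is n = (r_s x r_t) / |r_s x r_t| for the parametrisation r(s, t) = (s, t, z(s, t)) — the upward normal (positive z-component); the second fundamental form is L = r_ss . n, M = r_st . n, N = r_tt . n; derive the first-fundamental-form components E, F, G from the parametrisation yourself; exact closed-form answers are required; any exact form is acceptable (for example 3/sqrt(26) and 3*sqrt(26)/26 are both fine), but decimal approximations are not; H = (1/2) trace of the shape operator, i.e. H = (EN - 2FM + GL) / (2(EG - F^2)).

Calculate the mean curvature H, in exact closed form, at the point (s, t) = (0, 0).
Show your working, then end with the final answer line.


z_s = 0, z_t = 5/2, z_ss = 0, z_st = 1, z_tt = 0
E = 1, F = 0, G = 29/4; answer radicand W^2 = 29/4
unnormalised second-form numerators: l = 0, m = 1, n = 0; L = l/sqrt(29/4), and similarly M = m/sqrt(W^2), N = n/sqrt(W^2)
H = (E*n - 2*F*m + G*l) / (2*(EG - F^2)*sqrt(W^2)); E*n - 2*F*m + G*l = 0, EG - F^2 = 29/4, so H = (0)/sqrt(29/4)

Answer: H = 0


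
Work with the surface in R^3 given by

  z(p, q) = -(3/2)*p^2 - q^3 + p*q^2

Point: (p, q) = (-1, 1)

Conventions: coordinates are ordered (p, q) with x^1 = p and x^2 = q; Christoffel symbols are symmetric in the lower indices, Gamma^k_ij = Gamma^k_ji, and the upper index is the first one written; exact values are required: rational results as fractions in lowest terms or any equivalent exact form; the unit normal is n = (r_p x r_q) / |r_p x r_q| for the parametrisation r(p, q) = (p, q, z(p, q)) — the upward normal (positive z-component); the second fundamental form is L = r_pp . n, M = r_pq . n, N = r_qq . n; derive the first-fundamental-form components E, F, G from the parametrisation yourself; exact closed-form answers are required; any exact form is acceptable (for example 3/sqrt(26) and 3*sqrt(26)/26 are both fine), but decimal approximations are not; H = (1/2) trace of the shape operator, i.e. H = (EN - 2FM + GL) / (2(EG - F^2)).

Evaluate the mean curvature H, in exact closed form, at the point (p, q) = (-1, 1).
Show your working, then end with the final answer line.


z_p = 4, z_q = -5, z_pp = -3, z_pq = 2, z_qq = -8
E = 17, F = -20, G = 26; answer radicand W^2 = 42
unnormalised second-form numerators: l = -3, m = 2, n = -8; L = l/sqrt(42), and similarly M = m/sqrt(W^2), N = n/sqrt(W^2)
H = (E*n - 2*F*m + G*l) / (2*(EG - F^2)*sqrt(W^2)); E*n - 2*F*m + G*l = -134, EG - F^2 = 42, so H = (-67/42)/sqrt(42)

Answer: H = -67*sqrt(42)/1764


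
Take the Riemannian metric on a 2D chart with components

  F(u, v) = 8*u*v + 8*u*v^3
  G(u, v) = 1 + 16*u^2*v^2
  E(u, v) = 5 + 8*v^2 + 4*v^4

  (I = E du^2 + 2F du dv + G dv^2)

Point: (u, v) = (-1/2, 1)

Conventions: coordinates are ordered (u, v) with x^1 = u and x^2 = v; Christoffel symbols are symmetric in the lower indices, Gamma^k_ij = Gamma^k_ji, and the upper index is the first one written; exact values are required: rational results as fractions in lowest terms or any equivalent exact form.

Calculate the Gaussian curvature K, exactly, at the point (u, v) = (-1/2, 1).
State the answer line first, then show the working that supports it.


Answer: K = -16/441

E = 17, F = -8, G = 5, EG - F^2 = 21 at the point
E_u = 0, E_v = 32, F_u = 16, F_v = -16, G_u = -16, G_v = 8
E_vv = 64, F_uv = 32, G_uu = 32
K follows from Brioschi's formula, (det M1 - det M2)/(EG - F^2)^2.
M1 = [[-E_vv/2 + F_uv - G_uu/2, E_u/2, F_u - E_v/2], [F_v - G_u/2, E, F], [G_v/2, F, G]] = [[-16, 0, 0], [-8, 17, -8], [4, -8, 5]]; det M1 = -336
M2 = [[0, E_v/2, G_u/2], [E_v/2, E, F], [G_u/2, F, G]] = [[0, 16, -8], [16, 17, -8], [-8, -8, 5]]; det M2 = -320
det M1 - det M2 = -16; K = -16 / (21)^2 = -16/441


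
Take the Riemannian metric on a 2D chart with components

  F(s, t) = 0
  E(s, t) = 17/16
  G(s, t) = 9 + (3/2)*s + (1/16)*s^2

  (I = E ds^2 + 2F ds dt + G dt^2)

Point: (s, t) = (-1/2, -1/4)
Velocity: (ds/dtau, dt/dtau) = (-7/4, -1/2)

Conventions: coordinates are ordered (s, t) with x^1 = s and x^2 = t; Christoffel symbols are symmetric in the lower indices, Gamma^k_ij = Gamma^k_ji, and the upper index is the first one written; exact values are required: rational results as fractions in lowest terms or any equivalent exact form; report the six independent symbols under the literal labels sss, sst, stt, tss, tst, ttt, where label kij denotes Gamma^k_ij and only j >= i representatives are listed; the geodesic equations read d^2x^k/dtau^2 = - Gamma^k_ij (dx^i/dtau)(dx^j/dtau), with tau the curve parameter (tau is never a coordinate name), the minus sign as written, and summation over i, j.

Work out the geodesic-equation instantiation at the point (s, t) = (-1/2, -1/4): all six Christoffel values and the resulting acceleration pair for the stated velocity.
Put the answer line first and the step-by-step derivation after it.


Answer: Gamma_sss = 0, Gamma_sst = 0, Gamma_stt = -23/34, Gamma_tss = 0, Gamma_tst = 2/23, Gamma_ttt = 0; accelerations (d^2s/dtau^2, d^2t/dtau^2) = (23/136, -7/46)

E = 17/16, F = 0, G = 529/64 at the point
E_s = 0, E_t = 0, F_s = 0, F_t = 0, G_s = 23/16, G_t = 0
EG - F^2 = 8993/1024;  g^inv = (1024/8993) * [[529/64, 0], [0, 17/16]]
first-kind symbols [ij,l] = (1/2)(d_i g_jl + d_j g_il - d_l g_ij): [ss,s] = E_s/2 = 0, [ss,t] = F_s - E_t/2 = 0, [st,s] = E_t/2 = 0, [st,t] = G_s/2 = 23/32, [tt,s] = F_t - G_s/2 = -23/32, [tt,t] = G_t/2 = 0
Gamma^s_ij = (G*[ij,s] - F*[ij,t])/(EG - F^2), Gamma^t_ij = (E*[ij,t] - F*[ij,s])/(EG - F^2)
Gamma_sss = 0, Gamma_sst = 0, Gamma_stt = -23/34, Gamma_tss = 0, Gamma_tst = 2/23, Gamma_ttt = 0
d^2s/dtau^2 = -(Gamma_sss*(-7/4)^2 + 2*Gamma_sst*(-7/4)*(-1/2) + Gamma_stt*(-1/2)^2) = 23/136
d^2t/dtau^2 = -(Gamma_tss*(-7/4)^2 + 2*Gamma_tst*(-7/4)*(-1/2) + Gamma_ttt*(-1/2)^2) = -7/46


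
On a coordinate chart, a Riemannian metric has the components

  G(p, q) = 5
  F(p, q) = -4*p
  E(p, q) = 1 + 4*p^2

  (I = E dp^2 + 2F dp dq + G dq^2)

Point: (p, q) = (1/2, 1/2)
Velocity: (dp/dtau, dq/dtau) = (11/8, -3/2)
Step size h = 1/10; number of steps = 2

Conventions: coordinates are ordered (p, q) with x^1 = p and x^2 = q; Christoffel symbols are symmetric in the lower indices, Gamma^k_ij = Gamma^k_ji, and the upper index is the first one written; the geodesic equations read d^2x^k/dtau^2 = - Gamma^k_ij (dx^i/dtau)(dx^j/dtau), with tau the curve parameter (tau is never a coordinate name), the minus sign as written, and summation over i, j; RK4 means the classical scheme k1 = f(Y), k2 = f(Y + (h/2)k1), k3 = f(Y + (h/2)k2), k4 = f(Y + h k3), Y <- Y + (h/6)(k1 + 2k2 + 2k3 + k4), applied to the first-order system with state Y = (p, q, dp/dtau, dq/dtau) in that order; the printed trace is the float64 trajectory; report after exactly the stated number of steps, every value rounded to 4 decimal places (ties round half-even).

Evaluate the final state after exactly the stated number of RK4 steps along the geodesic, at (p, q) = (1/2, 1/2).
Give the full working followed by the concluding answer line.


f(Y) = (dp/dtau, dq/dtau, -Gamma^p_ij Y'^i Y'^j, -Gamma^q_ij Y'^i Y'^j) with the Gammas evaluated at the stage position; h = 0.100000; intermediate values shown to 6 dp
step 0: p = 0.5000, q = 0.5000, dp/dtau = 1.3750, dq/dtau = -1.5000
step 1:
  k1: at (p, q) = (0.500000, 0.500000), (dp/dtau, dq/dtau) = (1.375000, -1.500000); Gamma_ppp = 0.333333, Gamma_ppq = 0.000000, Gamma_pqq = 0.000000, Gamma_qpp = -0.666667, Gamma_qpq = 0.000000, Gamma_qqq = 0.000000; k1 = (1.375000, -1.500000, -0.630208, 1.260417)
  k2: at (p, q) = (0.568750, 0.425000), (dp/dtau, dq/dtau) = (1.343490, -1.436979); Gamma_ppp = 0.361461, Gamma_ppq = 0.000000, Gamma_pqq = 0.000000, Gamma_qpp = -0.635535, Gamma_qpq = 0.000000, Gamma_qqq = 0.000000; k2 = (1.343490, -1.436979, -0.652424, 1.147119)
  k3: at (p, q) = (0.567174, 0.428151), (dp/dtau, dq/dtau) = (1.342379, -1.442644); Gamma_ppp = 0.360870, Gamma_ppq = 0.000000, Gamma_pqq = 0.000000, Gamma_qpp = -0.636259, Gamma_qpq = 0.000000, Gamma_qqq = 0.000000; k3 = (1.342379, -1.442644, -0.650281, 1.146527)
  k4: at (p, q) = (0.634238, 0.355736), (dp/dtau, dq/dtau) = (1.309972, -1.385347); Gamma_ppp = 0.383861, Gamma_ppq = 0.000000, Gamma_pqq = 0.000000, Gamma_qpp = -0.605232, Gamma_qpq = 0.000000, Gamma_qqq = 0.000000; k4 = (1.309972, -1.385347, -0.658716, 1.038595)
  Y <- Y + (h/6)(k1 + 2k2 + 2k3 + k4): p = 0.6343, q = 0.3559, dp/dtau = 1.3101, dq/dtau = -1.3852
step 2:
  k1: at (p, q) = (0.634278, 0.355923), (dp/dtau, dq/dtau) = (1.310094, -1.385228); Gamma_ppp = 0.383874, Gamma_ppq = 0.000000, Gamma_pqq = 0.000000, Gamma_qpp = -0.605214, Gamma_qpq = 0.000000, Gamma_qqq = 0.000000; k1 = (1.310094, -1.385228, -0.658861, 1.038757)
  k2: at (p, q) = (0.699783, 0.286662), (dp/dtau, dq/dtau) = (1.277151, -1.333290); Gamma_ppp = 0.402244, Gamma_ppq = 0.000000, Gamma_pqq = 0.000000, Gamma_qpp = -0.574813, Gamma_qpq = 0.000000, Gamma_qqq = 0.000000; k2 = (1.277151, -1.333290, -0.656107, 0.937586)
  k3: at (p, q) = (0.698136, 0.289259), (dp/dtau, dq/dtau) = (1.277289, -1.338349); Gamma_ppp = 0.401829, Gamma_ppq = 0.000000, Gamma_pqq = 0.000000, Gamma_qpp = -0.575575, Gamma_qpq = 0.000000, Gamma_qqq = 0.000000; k3 = (1.277289, -1.338349, -0.655572, 0.939031)
  k4: at (p, q) = (0.762007, 0.222089), (dp/dtau, dq/dtau) = (1.244537, -1.291325); Gamma_ppp = 0.416248, Gamma_ppq = 0.000000, Gamma_pqq = 0.000000, Gamma_qpp = -0.546252, Gamma_qpq = 0.000000, Gamma_qqq = 0.000000; k4 = (1.244537, -1.291325, -0.644716, 0.846076)
  Y <- Y + (h/6)(k1 + 2k2 + 2k3 + k4): p = 0.7620, q = 0.2223, dp/dtau = 1.2446, dq/dtau = -1.2913

Answer: p = 0.7620, q = 0.2223, dp/dtau = 1.2446, dq/dtau = -1.2913
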